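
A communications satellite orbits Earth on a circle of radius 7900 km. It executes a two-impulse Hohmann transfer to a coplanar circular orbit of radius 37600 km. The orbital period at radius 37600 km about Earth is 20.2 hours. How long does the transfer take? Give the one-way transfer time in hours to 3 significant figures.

t = 4.75 hours

From Kepler's third law T² = 4π²r³/μ at r = 37600 km, T = 20.2 hours = 20.2 × 3600 s = 72720 s: μ = 4π²r³/T² = 3.96840×10^5 km³/s².
Semi-major axis of the transfer orbit: a_t = (7900 + 37600)/2 = 22750 km.
By Kepler's third law the transfer-orbit period is T = 2π√(a_t³/μ), so t = T/2 = 17110 s.
Converting: 17110 s ÷ 3600 s/hour = 4.75 hours.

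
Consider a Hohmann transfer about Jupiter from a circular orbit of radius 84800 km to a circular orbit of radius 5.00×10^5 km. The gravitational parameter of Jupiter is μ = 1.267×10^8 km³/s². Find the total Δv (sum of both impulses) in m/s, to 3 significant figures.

Semi-major axis of the transfer orbit: a_t = (84800 + 5.000×10^5)/2 = 2.924×10^5 km.
At r₁ the circular-orbit speed is v₁ = √(μ/r₁) = 38.654 km/s.
Transfer-orbit speed at r₁ (vis-viva): v_p = √[μ(2/r₁ − 1/a_t)] = 50.546 km/s.
First burn Δv₁ = |v_p − v₁| = 11.89 km/s.
At r₂, v₂ = √(μ/r₂) = 15.919 km/s.
Transfer-orbit speed at r₂: v_a = √[μ(2/r₂ − 1/a_t)] = 8.5726 km/s.
Second burn Δv₂ = |v₂ − v_a| = 7.346 km/s.
Δv = Δv₁ + Δv₂ = 11.89 + 7.346 = 19.24 km/s.

Δv = 19200 m/s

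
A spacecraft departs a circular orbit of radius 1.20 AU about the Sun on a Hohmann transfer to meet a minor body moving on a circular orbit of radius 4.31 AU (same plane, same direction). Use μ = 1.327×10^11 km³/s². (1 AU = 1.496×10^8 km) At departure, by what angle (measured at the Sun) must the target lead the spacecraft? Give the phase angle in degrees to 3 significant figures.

In km: r₁ = 1.20 × 1.496×10^8 = 1.7952×10^8 km; r₂ = 4.31 × 1.496×10^8 = 6.44776×10^8 km.
The Hohmann ellipse has a_t = (r₁ + r₂)/2 = 4.12148×10^8 km.
The half-period of the transfer ellipse is t = π√(a_t³/μ) = 7.21596×10^7 s.
The target's mean motion on its circular orbit is ω₂ = √(μ/r₂³) = 2.22496×10^-8 rad/s.
Angle swept by the target during transfer: ω₂·t = 1.6055 rad = 91.99°.
Arrival is 180° from departure on the ellipse, so φ = 180° − 91.99° = 88.0°.

φ = 88.0°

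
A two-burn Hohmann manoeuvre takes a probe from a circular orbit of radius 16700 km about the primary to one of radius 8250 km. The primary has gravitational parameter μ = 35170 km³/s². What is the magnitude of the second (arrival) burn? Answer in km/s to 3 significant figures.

Transfer-ellipse semi-major axis a_t = (r₁ + r₂)/2 = (16700 + 8250)/2 = 12475 km.
On the circular orbit at r = 8250 km, v_c = √(μ/r) = 2.0647 km/s.
Vis-viva on the transfer ellipse at r = 8250 km gives v_t = √[μ(2/r − 1/a_t)] = 2.3889 km/s.
Δv₂ = |v_t − v_c| = |2.3889 − 2.0647| = 0.3242 km/s.

Δv₂ = 0.324 km/s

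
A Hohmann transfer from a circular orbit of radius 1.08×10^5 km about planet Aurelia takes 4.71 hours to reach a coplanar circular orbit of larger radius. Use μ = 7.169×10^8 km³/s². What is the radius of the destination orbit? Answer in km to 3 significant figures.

r₂ = 4.43×10^5 km

Transfer time t = 4.71 hours = 16956 s, and t = π√(a_t³/μ).
So a_t = (μ t²/π²)^(1/3) = (7.169×10^8 × (16956)² / π²)^(1/3) = 2.7538×10^5 km.
Since a_t = (r₁ + r₂)/2, r₂ = 2a_t − r₁ = 2×2.7538×10^5 − 1.080×10^5 = 4.4276×10^5 km.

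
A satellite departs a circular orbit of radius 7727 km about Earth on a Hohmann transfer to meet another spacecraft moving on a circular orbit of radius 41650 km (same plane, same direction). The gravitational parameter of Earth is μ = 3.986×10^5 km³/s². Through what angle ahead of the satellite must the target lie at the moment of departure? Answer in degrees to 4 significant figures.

φ = 97.85°

The Hohmann ellipse has a_t = (r₁ + r₂)/2 = 24688.5 km.
The half-period of the transfer ellipse is t = π√(a_t³/μ) = 19302.93 s.
The target's mean motion on its circular orbit is ω₂ = √(μ/r₂³) = 7.427559×10^-5 rad/s.
Angle swept by the target during transfer: ω₂·t = 1.43374 rad = 82.15°.
The satellite traverses 180° on the transfer ellipse, so the target must lead by 180° − 82.15° = 97.85°.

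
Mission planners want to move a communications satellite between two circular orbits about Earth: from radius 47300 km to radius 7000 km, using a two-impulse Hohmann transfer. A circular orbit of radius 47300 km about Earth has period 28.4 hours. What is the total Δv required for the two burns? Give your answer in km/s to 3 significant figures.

From Kepler's third law T² = 4π²r³/μ at r = 47300 km, T = 28.4 hours = 28.4 × 3600 s = 1.0224×10^5 s: μ = 4π²r³/T² = 3.99670×10^5 km³/s².
Semi-major axis of the transfer orbit: a_t = (47300 + 7000)/2 = 27150 km.
Circular speed at r₁: v₁ = √(μ/r₁) = √(3.99670×10^5/47300) = 2.907 km/s.
On the transfer ellipse at r₁, vis-viva equation gives v_a = √[μ(2/r₁ − 1/a_t)] = 1.476 km/s.
First burn Δv₁ = |v_a − v₁| = 1.431 km/s.
At r₂, v₂ = √(μ/r₂) = 7.556 km/s.
Transfer-orbit speed at r₂: v_p = √[μ(2/r₂ − 1/a_t)] = 9.973 km/s.
Second burn Δv₂ = |v₂ − v_p| = 2.417 km/s.
Δv = Δv₁ + Δv₂ = 1.431 + 2.417 = 3.848 km/s.

Δv = 3.85 km/s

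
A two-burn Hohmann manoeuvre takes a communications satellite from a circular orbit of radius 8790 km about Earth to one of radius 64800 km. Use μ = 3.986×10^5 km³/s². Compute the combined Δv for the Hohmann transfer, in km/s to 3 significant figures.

Δv = 3.47 km/s

Semi-major axis of the transfer orbit: a_t = (8790 + 64800)/2 = 36795 km.
Circular speed at r₁: v₁ = √(μ/r₁) = √(3.986×10^5/8790) = 6.734 km/s.
Transfer-orbit speed at r₁ (vis-viva equation): v_p = √[μ(2/r₁ − 1/a_t)] = 8.936 km/s.
First burn Δv₁ = |v_p − v₁| = 2.202 km/s.
Circular speed at r₂: v₂ = √(μ/r₂) = 2.480 km/s.
Transfer-orbit speed at r₂: v_a = √[μ(2/r₂ − 1/a_t)] = 1.212 km/s.
Second burn Δv₂ = |v₂ − v_a| = 1.268 km/s.
Δv = Δv₁ + Δv₂ = 2.202 + 1.268 = 3.470 km/s.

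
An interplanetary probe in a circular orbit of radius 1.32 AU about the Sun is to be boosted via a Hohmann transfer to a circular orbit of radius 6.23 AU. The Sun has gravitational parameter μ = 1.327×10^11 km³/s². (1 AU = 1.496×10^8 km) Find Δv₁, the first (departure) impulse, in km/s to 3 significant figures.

In km: r₁ = 1.32 × 1.496×10^8 = 1.97472×10^8 km; r₂ = 6.23 × 1.496×10^8 = 9.32008×10^8 km.
The Hohmann ellipse has a_t = (r₁ + r₂)/2 = 5.6474×10^8 km.
On the circular orbit at r = 1.97472×10^8 km, v_c = √(μ/r) = 25.923 km/s.
Transfer-orbit speed at the same r (vis-viva, a = a_t): v_t = √[μ(2/r − 1/a_t)] = 33.302 km/s.
Δv₁ = |v_t − v_c| = |33.302 − 25.923| = 7.379 km/s.

Δv₁ = 7.38 km/s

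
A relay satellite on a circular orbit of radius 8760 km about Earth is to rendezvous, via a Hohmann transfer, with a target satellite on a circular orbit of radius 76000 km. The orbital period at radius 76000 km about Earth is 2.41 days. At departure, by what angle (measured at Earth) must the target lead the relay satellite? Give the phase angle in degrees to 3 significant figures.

From Kepler's third law T² = 4π²r³/μ at r = 76000 km, T = 2.41 days = 2.41 × 86400 s = 2.08224×10^5 s: μ = 4π²r³/T² = 3.99704×10^5 km³/s².
The Hohmann ellipse has a_t = (r₁ + r₂)/2 = 42380 km.
Transfer time t = π√(a_t³/μ) = 43353 s.
Target angular speed ω₂ = √(μ/r₂³) = 3.0175×10^-5 rad/s.
Angle swept by the target during transfer: ω₂·t = 1.3082 rad = 74.95°.
Arrival is 180° from departure on the ellipse, so φ = 180° − 74.95° = 105°.

φ = 105°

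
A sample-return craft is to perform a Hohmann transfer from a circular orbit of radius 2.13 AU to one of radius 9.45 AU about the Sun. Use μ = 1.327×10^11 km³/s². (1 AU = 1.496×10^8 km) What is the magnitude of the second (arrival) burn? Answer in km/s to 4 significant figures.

In km: r₁ = 2.13 × 1.496×10^8 = 3.18648×10^8 km; r₂ = 9.45 × 1.496×10^8 = 1.41372×10^9 km.
Semi-major axis of the transfer orbit: a_t = (3.18648×10^8 + 1.41372×10^9)/2 = 8.66184×10^8 km.
Circular speed at r = 1.41372×10^9 km: v_c = √(μ/r) = 9.688 km/s.
Transfer-orbit speed at the same r (vis-viva, a = a_t): v_t = √[μ(2/r − 1/a_t)] = 5.876 km/s.
Δv₂ = |v_t − v_c| = |5.876 − 9.688| = 3.812 km/s.

Δv₂ = 3.812 km/s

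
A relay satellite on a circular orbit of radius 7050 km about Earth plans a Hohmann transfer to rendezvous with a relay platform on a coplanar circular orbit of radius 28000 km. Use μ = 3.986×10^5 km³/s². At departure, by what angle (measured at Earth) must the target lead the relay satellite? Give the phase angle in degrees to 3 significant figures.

Transfer-ellipse semi-major axis a_t = (r₁ + r₂)/2 = (7050 + 28000)/2 = 17525 km.
The half-period of the transfer ellipse is t = π√(a_t³/μ) = 11540 s.
Target angular speed ω₂ = √(μ/r₂³) = 1.348×10^-4 rad/s.
Angle swept by the target during transfer: ω₂·t = 1.5556 rad = 89.13°.
The relay satellite traverses 180° on the transfer ellipse, so the target must lead by 180° − 89.13° = 90.9°.

φ = 90.9°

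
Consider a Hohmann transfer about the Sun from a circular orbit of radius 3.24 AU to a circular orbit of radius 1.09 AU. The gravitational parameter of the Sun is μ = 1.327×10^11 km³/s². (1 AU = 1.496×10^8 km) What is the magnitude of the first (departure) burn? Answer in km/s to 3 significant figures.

In km: r₁ = 3.24 × 1.496×10^8 = 4.84704×10^8 km; r₂ = 1.09 × 1.496×10^8 = 1.63064×10^8 km.
Semi-major axis of the transfer orbit: a_t = (4.84704×10^8 + 1.63064×10^8)/2 = 3.23884×10^8 km.
On the circular orbit at r = 4.84704×10^8 km, v_c = √(μ/r) = 16.546 km/s.
Vis-viva on the transfer ellipse at r = 4.84704×10^8 km gives v_t = √[μ(2/r − 1/a_t)] = 11.740 km/s.
Δv₁ = |v_t − v_c| = |11.740 − 16.546| = 4.806 km/s.

Δv₁ = 4.81 km/s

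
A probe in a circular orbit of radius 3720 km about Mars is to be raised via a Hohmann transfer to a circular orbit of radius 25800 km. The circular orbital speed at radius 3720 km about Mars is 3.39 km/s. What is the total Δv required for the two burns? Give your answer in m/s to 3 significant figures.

From the circular-orbit relation v² = μ/r at r = 3720 km: μ = v²r = (3.39)² × 3720 = 42750.6 km³/s².
Transfer-ellipse semi-major axis a_t = (r₁ + r₂)/2 = (3720 + 25800)/2 = 14760 km.
Circular speed at r₁: v₁ = √(μ/r₁) = √(42750.6/3720) = 3.390 km/s.
On the transfer ellipse at r₁, vis-viva equation gives v_p = √[μ(2/r₁ − 1/a_t)] = 4.482 km/s.
First burn Δv₁ = |v_p − v₁| = 1.092 km/s.
Circular speed at r₂: v₂ = √(μ/r₂) = 1.2872 km/s.
Transfer-orbit speed at r₂: v_a = √[μ(2/r₂ − 1/a_t)] = 0.64623 km/s.
Second burn Δv₂ = |v₂ − v_a| = 0.6410 km/s.
Δv = Δv₁ + Δv₂ = 1.092 + 0.6410 = 1.733 km/s.

Δv = 1730 m/s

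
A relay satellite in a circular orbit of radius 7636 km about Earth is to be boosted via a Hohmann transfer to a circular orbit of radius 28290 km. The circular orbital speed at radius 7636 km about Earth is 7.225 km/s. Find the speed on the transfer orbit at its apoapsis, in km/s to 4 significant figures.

From the circular-orbit relation v² = μ/r at r = 7636 km: μ = v²r = (7.225)² × 7636 = 3.98604×10^5 km³/s².
Semi-major axis of the transfer orbit: a_t = (7636 + 28290)/2 = 17963 km.
At apoapsis, r = 28290 km.
Applying v² = μ(2/r − 1/a_t): v = 2.447 km/s.

v = 2.447 km/s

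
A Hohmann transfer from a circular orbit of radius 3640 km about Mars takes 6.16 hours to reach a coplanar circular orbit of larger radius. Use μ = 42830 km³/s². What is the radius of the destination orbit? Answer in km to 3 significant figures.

Transfer time t = 6.16 hours = 22176 s, and t = π√(a_t³/μ).
So a_t = (μ t²/π²)^(1/3) = (42830 × (22176)² / π²)^(1/3) = 12875 km.
Since a_t = (r₁ + r₂)/2, r₂ = 2a_t − r₁ = 2×12875 − 3640 = 22110 km.

r₂ = 22100 km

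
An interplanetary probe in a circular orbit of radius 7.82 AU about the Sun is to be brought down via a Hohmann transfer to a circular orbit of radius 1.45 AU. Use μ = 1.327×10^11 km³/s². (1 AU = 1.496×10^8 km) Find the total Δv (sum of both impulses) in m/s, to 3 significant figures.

In km: r₁ = 7.82 × 1.496×10^8 = 1.169872×10^9 km; r₂ = 1.45 × 1.496×10^8 = 2.1692×10^8 km.
Transfer-ellipse semi-major axis a_t = (r₁ + r₂)/2 = (1.169872×10^9 + 2.1692×10^8)/2 = 6.93396×10^8 km.
Circular speed at r₁: v₁ = √(μ/r₁) = √(1.327×10^11/1.169872×10^9) = 10.65 km/s.
On the transfer ellipse at r₁, vis-viva equation gives v_a = √[μ(2/r₁ − 1/a_t)] = 5.957 km/s.
First burn Δv₁ = |v_a − v₁| = 4.693 km/s.
At r₂, v₂ = √(μ/r₂) = 24.734 km/s.
Transfer-orbit speed at r₂: v_p = √[μ(2/r₂ − 1/a_t)] = 32.127 km/s.
Second burn Δv₂ = |v₂ − v_p| = 7.393 km/s.
Total Δv = Δv₁ + Δv₂ = 12.09 km/s.

Δv = 12100 m/s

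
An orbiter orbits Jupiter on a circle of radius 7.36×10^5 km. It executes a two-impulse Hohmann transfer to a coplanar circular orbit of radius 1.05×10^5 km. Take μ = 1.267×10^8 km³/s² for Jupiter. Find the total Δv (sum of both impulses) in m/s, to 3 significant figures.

Δv = 17800 m/s

The Hohmann ellipse has a_t = (r₁ + r₂)/2 = 4.205×10^5 km.
At r₁ the circular-orbit speed is v₁ = √(μ/r₁) = 13.12 km/s.
Transfer-orbit speed at r₁ (v² = μ(2/r − 1/a)): v_a = √[μ(2/r₁ − 1/a_t)] = 6.556 km/s.
First burn Δv₁ = |v_a − v₁| = 6.564 km/s.
Circular speed at r₂: v₂ = √(μ/r₂) = 34.74 km/s.
Transfer-orbit speed at r₂: v_p = √[μ(2/r₂ − 1/a_t)] = 45.96 km/s.
Second burn Δv₂ = |v₂ − v_p| = 11.22 km/s.
Δv = Δv₁ + Δv₂ = 6.564 + 11.22 = 17.78 km/s.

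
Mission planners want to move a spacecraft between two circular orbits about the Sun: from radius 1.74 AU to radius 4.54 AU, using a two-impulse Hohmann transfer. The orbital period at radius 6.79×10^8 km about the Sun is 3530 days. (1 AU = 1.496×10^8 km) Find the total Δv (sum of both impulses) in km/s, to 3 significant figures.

Δv = 8.15 km/s

From Kepler's third law T² = 4π²r³/μ at r = 6.79×10^8 km, T = 3530 days = 3530 × 86400 s = 3.04992×10^8 s: μ = 4π²r³/T² = 1.32859×10^11 km³/s².
In km: r₁ = 1.74 × 1.496×10^8 = 2.60304×10^8 km; r₂ = 4.54 × 1.496×10^8 = 6.79184×10^8 km.
Semi-major axis of the transfer orbit: a_t = (2.60304×10^8 + 6.79184×10^8)/2 = 4.69744×10^8 km.
Circular speed at r₁: v₁ = √(μ/r₁) = √(1.32859×10^11/2.60304×10^8) = 22.5921 km/s.
On the transfer ellipse at r₁, v² = μ(2/r − 1/a) gives v_p = √[μ(2/r₁ − 1/a_t)] = 27.1656 km/s.
First burn Δv₁ = |v_p − v₁| = 4.5735 km/s.
At r₂, v₂ = √(μ/r₂) = 13.9863 km/s.
Transfer-orbit speed at r₂: v_a = √[μ(2/r₂ − 1/a_t)] = 10.4115 km/s.
Second burn Δv₂ = |v₂ − v_a| = 3.5748 km/s.
Δv = Δv₁ + Δv₂ = 4.5735 + 3.5748 = 8.148 km/s.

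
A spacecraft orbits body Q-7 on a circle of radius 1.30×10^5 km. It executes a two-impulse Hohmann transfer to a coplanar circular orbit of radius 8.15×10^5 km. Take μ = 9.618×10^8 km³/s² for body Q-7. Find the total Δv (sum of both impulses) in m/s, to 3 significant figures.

The Hohmann ellipse has a_t = (r₁ + r₂)/2 = 4.725×10^5 km.
At r₁ the circular-orbit speed is v₁ = √(μ/r₁) = 86.0143 km/s.
Transfer-orbit speed at r₁ (vis-viva): v_p = √[μ(2/r₁ − 1/a_t)] = 112.966 km/s.
First burn Δv₁ = |v_p − v₁| = 26.952 km/s.
At r₂, v₂ = √(μ/r₂) = 34.353 km/s.
Transfer-orbit speed at r₂: v_a = √[μ(2/r₂ − 1/a_t)] = 18.019 km/s.
Second burn Δv₂ = |v₂ − v_a| = 16.334 km/s.
Total Δv = Δv₁ + Δv₂ = 43.29 km/s.

Δv = 43300 m/s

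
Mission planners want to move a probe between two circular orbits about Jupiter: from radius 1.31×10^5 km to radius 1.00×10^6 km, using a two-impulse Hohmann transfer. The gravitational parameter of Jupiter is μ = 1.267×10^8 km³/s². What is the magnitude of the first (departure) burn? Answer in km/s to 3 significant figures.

Δv₁ = 10.3 km/s

The Hohmann ellipse has a_t = (r₁ + r₂)/2 = 5.655×10^5 km.
On the circular orbit at r = 1.310×10^5 km, v_c = √(μ/r) = 31.10 km/s.
Vis-viva on the transfer ellipse at r = 1.310×10^5 km gives v_t = √[μ(2/r − 1/a_t)] = 41.36 km/s.
Δv₁ = |v_t − v_c| = |41.36 − 31.10| = 10.26 km/s.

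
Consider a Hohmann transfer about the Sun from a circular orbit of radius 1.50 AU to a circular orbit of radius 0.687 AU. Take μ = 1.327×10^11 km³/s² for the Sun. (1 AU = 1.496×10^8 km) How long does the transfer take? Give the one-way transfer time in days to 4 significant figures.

t = 208.8 days

In km: r₁ = 1.50 × 1.496×10^8 = 2.244×10^8 km; r₂ = 0.687 × 1.496×10^8 = 1.027752×10^8 km.
The Hohmann ellipse has a_t = (r₁ + r₂)/2 = 1.635876×10^8 km.
Half the transfer-orbit period gives t = π√(a_t³/μ) = 1.804×10^7 s.
Converting: 1.804×10^7 s ÷ 86400 s/day = 208.8 days.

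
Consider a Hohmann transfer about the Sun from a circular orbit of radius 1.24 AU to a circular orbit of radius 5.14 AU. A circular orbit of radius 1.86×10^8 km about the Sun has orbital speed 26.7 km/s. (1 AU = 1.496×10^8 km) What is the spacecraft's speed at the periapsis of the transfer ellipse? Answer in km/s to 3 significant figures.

From the circular-orbit relation v² = μ/r at r = 1.86×10^8 km: μ = v²r = (26.7)² × 1.86×10^8 = 1.32598×10^11 km³/s².
In km: r₁ = 1.24 × 1.496×10^8 = 1.85504×10^8 km; r₂ = 5.14 × 1.496×10^8 = 7.68944×10^8 km.
Transfer-ellipse semi-major axis a_t = (r₁ + r₂)/2 = (1.85504×10^8 + 7.68944×10^8)/2 = 4.77224×10^8 km.
At periapsis, r = 1.85504×10^8 km.
From the vis-viva equation, v = √[μ(2/r − 1/a_t)] = 33.94 km/s.

v = 33.9 km/s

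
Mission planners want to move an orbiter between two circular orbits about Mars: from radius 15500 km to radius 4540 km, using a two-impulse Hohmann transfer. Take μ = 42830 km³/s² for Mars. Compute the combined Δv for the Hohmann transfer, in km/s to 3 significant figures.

Transfer-ellipse semi-major axis a_t = (r₁ + r₂)/2 = (15500 + 4540)/2 = 10020 km.
Circular speed at r₁: v₁ = √(μ/r₁) = √(42830/15500) = 1.6623 km/s.
Transfer-orbit speed at r₁ (vis-viva): v_a = √[μ(2/r₁ − 1/a_t)] = 1.1189 km/s.
First burn Δv₁ = |v_a − v₁| = 0.5434 km/s.
Circular speed at r₂: v₂ = √(μ/r₂) = 3.07147 km/s.
Transfer-orbit speed at r₂: v_p = √[μ(2/r₂ − 1/a_t)] = 3.82013 km/s.
Second burn Δv₂ = |v₂ − v_p| = 0.7487 km/s.
Total Δv = Δv₁ + Δv₂ = 1.292 km/s.

Δv = 1.29 km/s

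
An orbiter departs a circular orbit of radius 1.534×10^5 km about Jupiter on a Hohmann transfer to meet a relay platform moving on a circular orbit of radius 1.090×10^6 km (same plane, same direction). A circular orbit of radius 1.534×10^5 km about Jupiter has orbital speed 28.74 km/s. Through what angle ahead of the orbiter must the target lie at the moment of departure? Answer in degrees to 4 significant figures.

φ = 102.5°

From the circular-orbit relation v² = μ/r at r = 1.534×10^5 km: μ = v²r = (28.74)² × 1.534×10^5 = 1.26706×10^8 km³/s².
Semi-major axis of the transfer orbit: a_t = (1.534×10^5 + 1.090×10^6)/2 = 6.217×10^5 km.
Transfer time t = π√(a_t³/μ) = 1.36811×10^5 s.
The target's mean motion on its circular orbit is ω₂ = √(μ/r₂³) = 9.89144×10^-6 rad/s.
Angle swept by the target during transfer: ω₂·t = 1.3533 rad = 77.54°.
Arrival is 180° from departure on the ellipse, so φ = 180° − 77.54° = 102.5°.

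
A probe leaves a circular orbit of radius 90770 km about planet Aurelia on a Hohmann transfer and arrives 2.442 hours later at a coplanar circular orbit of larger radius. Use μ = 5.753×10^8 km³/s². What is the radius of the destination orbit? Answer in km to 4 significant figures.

Transfer time t = 2.442 hours = 8791.2 s, and t = π√(a_t³/μ).
So a_t = (μ t²/π²)^(1/3) = (5.753×10^8 × (8791.2)² / π²)^(1/3) = 1.65157×10^5 km.
Since a_t = (r₁ + r₂)/2, r₂ = 2a_t − r₁ = 2×1.65157×10^5 − 90770 = 2.39544×10^5 km.

r₂ = 2.395×10^5 km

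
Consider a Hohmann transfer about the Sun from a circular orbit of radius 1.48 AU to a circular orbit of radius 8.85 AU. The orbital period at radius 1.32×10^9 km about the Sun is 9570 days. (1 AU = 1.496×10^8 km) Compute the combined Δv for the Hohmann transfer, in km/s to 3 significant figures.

Δv = 12.2 km/s

From Kepler's third law T² = 4π²r³/μ at r = 1.32×10^9 km, T = 9570 days = 9570 × 86400 s = 8.26848×10^8 s: μ = 4π²r³/T² = 1.32810×10^11 km³/s².
In km: r₁ = 1.48 × 1.496×10^8 = 2.21408×10^8 km; r₂ = 8.85 × 1.496×10^8 = 1.32396×10^9 km.
Transfer-ellipse semi-major axis a_t = (r₁ + r₂)/2 = (2.21408×10^8 + 1.32396×10^9)/2 = 7.72684×10^8 km.
Circular speed at r₁: v₁ = √(μ/r₁) = √(1.32810×10^11/2.21408×10^8) = 24.4917 km/s.
Transfer-orbit speed at r₁ (v² = μ(2/r − 1/a)): v_p = √[μ(2/r₁ − 1/a_t)] = 32.0594 km/s.
First burn Δv₁ = |v_p − v₁| = 7.568 km/s.
At r₂, v₂ = √(μ/r₂) = 10.0156 km/s.
Transfer-orbit speed at r₂: v_a = √[μ(2/r₂ − 1/a_t)] = 5.36134 km/s.
Second burn Δv₂ = |v₂ − v_a| = 4.654 km/s.
Δv = Δv₁ + Δv₂ = 7.568 + 4.654 = 12.22 km/s.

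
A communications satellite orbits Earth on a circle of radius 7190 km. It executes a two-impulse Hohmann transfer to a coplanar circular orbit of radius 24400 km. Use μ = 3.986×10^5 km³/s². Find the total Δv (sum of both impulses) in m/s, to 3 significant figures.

Semi-major axis of the transfer orbit: a_t = (7190 + 24400)/2 = 15795 km.
Circular speed at r₁: v₁ = √(μ/r₁) = √(3.986×10^5/7190) = 7.4457 km/s.
Transfer-orbit speed at r₁ (vis-viva): v_p = √[μ(2/r₁ − 1/a_t)] = 9.2542 km/s.
First burn Δv₁ = |v_p − v₁| = 1.8085 km/s.
At r₂, v₂ = √(μ/r₂) = 4.0418 km/s.
Transfer-orbit speed at r₂: v_a = √[μ(2/r₂ − 1/a_t)] = 2.7270 km/s.
Second burn Δv₂ = |v₂ − v_a| = 1.3148 km/s.
Total Δv = Δv₁ + Δv₂ = 3.123 km/s.

Δv = 3120 m/s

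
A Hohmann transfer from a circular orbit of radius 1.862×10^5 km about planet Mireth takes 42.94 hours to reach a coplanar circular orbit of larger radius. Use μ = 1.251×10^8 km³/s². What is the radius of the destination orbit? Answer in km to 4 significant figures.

Transfer time t = 42.94 hours = 1.54584×10^5 s, and t = π√(a_t³/μ).
So a_t = (μ t²/π²)^(1/3) = (1.251×10^8 × (1.54584×10^5)² / π²)^(1/3) = 6.7158×10^5 km.
Since a_t = (r₁ + r₂)/2, r₂ = 2a_t − r₁ = 2×6.7158×10^5 − 1.862×10^5 = 1.15696×10^6 km.

r₂ = 1.157×10^6 km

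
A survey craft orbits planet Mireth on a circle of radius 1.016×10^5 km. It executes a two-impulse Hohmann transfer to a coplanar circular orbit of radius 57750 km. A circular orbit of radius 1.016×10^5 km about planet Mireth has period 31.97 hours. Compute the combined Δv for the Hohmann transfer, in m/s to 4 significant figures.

Δv = 1775 m/s

From Kepler's third law T² = 4π²r³/μ at r = 1.016×10^5 km, T = 31.97 hours = 31.97 × 3600 s = 1.15092×10^5 s: μ = 4π²r³/T² = 3.12572×10^6 km³/s².
Transfer-ellipse semi-major axis a_t = (r₁ + r₂)/2 = (1.016×10^5 + 57750)/2 = 79675 km.
Circular speed at r₁: v₁ = √(μ/r₁) = √(3.12572×10^6/1.016×10^5) = 5.5466 km/s.
On the transfer ellipse at r₁, vis-viva equation gives v_a = √[μ(2/r₁ − 1/a_t)] = 4.7222 km/s.
First burn Δv₁ = |v_a − v₁| = 0.8244 km/s.
At r₂, v₂ = √(μ/r₂) = 7.3570 km/s.
Transfer-orbit speed at r₂: v_p = √[μ(2/r₂ − 1/a_t)] = 8.3078 km/s.
Second burn Δv₂ = |v₂ − v_p| = 0.9508 km/s.
Δv = Δv₁ + Δv₂ = 0.8244 + 0.9508 = 1.775 km/s.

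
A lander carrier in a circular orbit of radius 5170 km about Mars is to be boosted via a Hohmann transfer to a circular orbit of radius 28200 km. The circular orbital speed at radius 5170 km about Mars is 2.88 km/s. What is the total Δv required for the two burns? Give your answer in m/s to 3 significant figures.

Δv = 1410 m/s

From the circular-orbit relation v² = μ/r at r = 5170 km: μ = v²r = (2.88)² × 5170 = 42882.0 km³/s².
The Hohmann ellipse has a_t = (r₁ + r₂)/2 = 16685 km.
Circular speed at r₁: v₁ = √(μ/r₁) = √(42882.0/5170) = 2.8800 km/s.
On the transfer ellipse at r₁, vis-viva gives v_p = √[μ(2/r₁ − 1/a_t)] = 3.7442 km/s.
First burn Δv₁ = |v_p − v₁| = 0.8642 km/s.
Circular speed at r₂: v₂ = √(μ/r₂) = 1.2331 km/s.
Transfer-orbit speed at r₂: v_a = √[μ(2/r₂ − 1/a_t)] = 0.68643 km/s.
Second burn Δv₂ = |v₂ − v_a| = 0.5467 km/s.
Total Δv = Δv₁ + Δv₂ = 1.411 km/s.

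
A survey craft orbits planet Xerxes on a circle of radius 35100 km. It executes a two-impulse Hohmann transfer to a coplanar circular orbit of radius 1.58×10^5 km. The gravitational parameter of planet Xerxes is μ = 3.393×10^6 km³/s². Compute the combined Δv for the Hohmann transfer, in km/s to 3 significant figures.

Δv = 4.59 km/s

The Hohmann ellipse has a_t = (r₁ + r₂)/2 = 96550 km.
Circular speed at r₁: v₁ = √(μ/r₁) = √(3.393×10^6/35100) = 9.8319 km/s.
Transfer-orbit speed at r₁ (vis-viva equation): v_p = √[μ(2/r₁ − 1/a_t)] = 12.577 km/s.
First burn Δv₁ = |v_p − v₁| = 2.745 km/s.
At r₂, v₂ = √(μ/r₂) = 4.634 km/s.
Transfer-orbit speed at r₂: v_a = √[μ(2/r₂ − 1/a_t)] = 2.794 km/s.
Second burn Δv₂ = |v₂ − v_a| = 1.840 km/s.
Δv = Δv₁ + Δv₂ = 2.745 + 1.840 = 4.585 km/s.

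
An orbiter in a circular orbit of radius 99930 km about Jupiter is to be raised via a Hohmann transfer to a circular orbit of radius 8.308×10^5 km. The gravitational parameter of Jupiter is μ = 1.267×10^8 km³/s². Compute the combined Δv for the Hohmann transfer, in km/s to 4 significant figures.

Transfer-ellipse semi-major axis a_t = (r₁ + r₂)/2 = (99930 + 8.308×10^5)/2 = 4.65365×10^5 km.
Circular speed at r₁: v₁ = √(μ/r₁) = √(1.267×10^8/99930) = 35.61 km/s.
On the transfer ellipse at r₁, vis-viva gives v_p = √[μ(2/r₁ − 1/a_t)] = 47.58 km/s.
First burn Δv₁ = |v_p − v₁| = 11.97 km/s.
At r₂, v₂ = √(μ/r₂) = 12.35 km/s.
Transfer-orbit speed at r₂: v_a = √[μ(2/r₂ − 1/a_t)] = 5.723 km/s.
Second burn Δv₂ = |v₂ − v_a| = 6.627 km/s.
Total Δv = Δv₁ + Δv₂ = 18.60 km/s.

Δv = 18.60 km/s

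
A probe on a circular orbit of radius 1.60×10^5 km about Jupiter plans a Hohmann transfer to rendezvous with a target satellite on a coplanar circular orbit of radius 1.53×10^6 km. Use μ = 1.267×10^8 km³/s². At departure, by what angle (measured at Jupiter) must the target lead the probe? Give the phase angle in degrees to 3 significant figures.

The Hohmann ellipse has a_t = (r₁ + r₂)/2 = 8.450×10^5 km.
Transfer time t = π√(a_t³/μ) = 2.1679×10^5 s.
Target angular speed ω₂ = √(μ/r₂³) = 5.9477×10^-6 rad/s.
Angle swept by the target during transfer: ω₂·t = 1.2894 rad = 73.88°.
Arrival is 180° from departure on the ellipse, so φ = 180° − 73.88° = 106°.

φ = 106°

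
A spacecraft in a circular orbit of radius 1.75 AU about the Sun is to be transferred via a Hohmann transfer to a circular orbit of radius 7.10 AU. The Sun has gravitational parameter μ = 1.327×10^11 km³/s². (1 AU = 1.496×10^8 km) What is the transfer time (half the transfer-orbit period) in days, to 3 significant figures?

In km: r₁ = 1.75 × 1.496×10^8 = 2.618×10^8 km; r₂ = 7.10 × 1.496×10^8 = 1.06216×10^9 km.
Transfer-ellipse semi-major axis a_t = (r₁ + r₂)/2 = (2.618×10^8 + 1.06216×10^9)/2 = 6.6198×10^8 km.
By Kepler's third law the transfer-orbit period is T = 2π√(a_t³/μ), so t = T/2 = 1.469×10^8 s.
Converting: 1.469×10^8 s ÷ 86400 s/day = 1700 days.

t = 1700 days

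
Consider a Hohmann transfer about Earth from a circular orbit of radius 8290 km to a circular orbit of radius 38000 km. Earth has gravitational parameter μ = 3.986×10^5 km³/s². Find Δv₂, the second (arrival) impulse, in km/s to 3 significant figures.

Δv₂ = 1.30 km/s

Semi-major axis of the transfer orbit: a_t = (8290 + 38000)/2 = 23145 km.
Circular speed at r = 38000 km: v_c = √(μ/r) = 3.2387 km/s.
Transfer-orbit speed at the same r (vis-viva, a = a_t): v_t = √[μ(2/r − 1/a_t)] = 1.9383 km/s.
Δv₂ = |v_t − v_c| = |1.9383 − 3.2387| = 1.300 km/s.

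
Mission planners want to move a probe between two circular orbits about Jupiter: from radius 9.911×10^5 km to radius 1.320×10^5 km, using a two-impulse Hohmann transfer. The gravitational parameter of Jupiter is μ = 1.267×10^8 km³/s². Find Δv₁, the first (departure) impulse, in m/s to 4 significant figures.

The Hohmann ellipse has a_t = (r₁ + r₂)/2 = 5.6155×10^5 km.
On the circular orbit at r = 9.911×10^5 km, v_c = √(μ/r) = 11.307 km/s.
Vis-viva on the transfer ellipse at r = 9.911×10^5 km gives v_t = √[μ(2/r − 1/a_t)] = 5.4818 km/s.
Δv₁ = |v_t − v_c| = |5.4818 − 11.307| = 5.825 km/s.

Δv₁ = 5825 m/s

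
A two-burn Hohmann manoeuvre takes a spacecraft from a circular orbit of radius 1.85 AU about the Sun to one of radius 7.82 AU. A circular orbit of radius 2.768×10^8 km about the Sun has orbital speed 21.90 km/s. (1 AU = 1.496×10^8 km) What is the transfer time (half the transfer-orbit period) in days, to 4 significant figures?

From the circular-orbit relation v² = μ/r at r = 2.768×10^8 km: μ = v²r = (21.90)² × 2.768×10^8 = 1.32756×10^11 km³/s².
In km: r₁ = 1.85 × 1.496×10^8 = 2.7676×10^8 km; r₂ = 7.82 × 1.496×10^8 = 1.169872×10^9 km.
Transfer-ellipse semi-major axis a_t = (r₁ + r₂)/2 = (2.7676×10^8 + 1.169872×10^9)/2 = 7.23316×10^8 km.
Transfer time t = π√(a_t³/μ) = π√((7.23316×10^8)³ / 1.32756×10^11) = 1.677×10^8 s.
Converting: 1.677×10^8 s ÷ 86400 s/day = 1941 days.

t = 1941 days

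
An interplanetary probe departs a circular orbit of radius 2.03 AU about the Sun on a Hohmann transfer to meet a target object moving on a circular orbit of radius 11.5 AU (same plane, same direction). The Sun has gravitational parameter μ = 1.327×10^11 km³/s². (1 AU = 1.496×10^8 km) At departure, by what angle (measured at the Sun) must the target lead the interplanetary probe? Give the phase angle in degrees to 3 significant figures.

In km: r₁ = 2.03 × 1.496×10^8 = 3.03688×10^8 km; r₂ = 11.5 × 1.496×10^8 = 1.7204×10^9 km.
Semi-major axis of the transfer orbit: a_t = (3.03688×10^8 + 1.7204×10^9)/2 = 1.012044×10^9 km.
Transfer time t = π√(a_t³/μ) = 2.7766×10^8 s.
The target's mean motion on its circular orbit is ω₂ = √(μ/r₂³) = 5.1049×10^-9 rad/s.
Angle swept by the target during transfer: ω₂·t = 1.4174 rad = 81.21°.
Arrival is 180° from departure on the ellipse, so φ = 180° − 81.21° = 98.8°.

φ = 98.8°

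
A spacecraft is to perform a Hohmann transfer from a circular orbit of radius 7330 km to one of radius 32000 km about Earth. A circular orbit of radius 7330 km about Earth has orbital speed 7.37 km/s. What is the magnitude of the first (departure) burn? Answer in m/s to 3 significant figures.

From the circular-orbit relation v² = μ/r at r = 7330 km: μ = v²r = (7.37)² × 7330 = 3.98143×10^5 km³/s².
The Hohmann ellipse has a_t = (r₁ + r₂)/2 = 19665 km.
On the circular orbit at r = 7330 km, v_c = √(μ/r) = 7.370 km/s.
Vis-viva on the transfer ellipse at r = 7330 km gives v_t = √[μ(2/r − 1/a_t)] = 9.401 km/s.
Δv₁ = |v_t − v_c| = |9.401 − 7.370| = 2.031 km/s.

Δv₁ = 2030 m/s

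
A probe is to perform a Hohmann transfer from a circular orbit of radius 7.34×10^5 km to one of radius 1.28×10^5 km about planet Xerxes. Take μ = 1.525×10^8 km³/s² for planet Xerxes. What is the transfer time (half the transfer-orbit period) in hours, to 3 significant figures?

Transfer-ellipse semi-major axis a_t = (r₁ + r₂)/2 = (7.340×10^5 + 1.280×10^5)/2 = 4.310×10^5 km.
Transfer time t = π√(a_t³/μ) = π√((4.310×10^5)³ / 1.525×10^8) = 71980 s.
Converting: 71980 s ÷ 3600 s/hour = 20.0 hours.

t = 20.0 hours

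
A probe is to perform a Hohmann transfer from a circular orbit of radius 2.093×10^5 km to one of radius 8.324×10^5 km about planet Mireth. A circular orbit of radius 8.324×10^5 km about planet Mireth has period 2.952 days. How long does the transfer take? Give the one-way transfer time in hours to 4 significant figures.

t = 17.53 hours

From Kepler's third law T² = 4π²r³/μ at r = 8.324×10^5 km, T = 2.952 days = 2.952 × 86400 s = 2.550528×10^5 s: μ = 4π²r³/T² = 3.50022×10^8 km³/s².
Transfer-ellipse semi-major axis a_t = (r₁ + r₂)/2 = (2.093×10^5 + 8.324×10^5)/2 = 5.2085×10^5 km.
Half the transfer-orbit period gives t = π√(a_t³/μ) = 63120 s.
Converting: 63120 s ÷ 3600 s/hour = 17.53 hours.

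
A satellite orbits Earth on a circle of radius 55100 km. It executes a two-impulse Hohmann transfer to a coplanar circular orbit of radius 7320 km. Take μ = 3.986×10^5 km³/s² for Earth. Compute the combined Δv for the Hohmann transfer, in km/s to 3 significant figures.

Semi-major axis of the transfer orbit: a_t = (55100 + 7320)/2 = 31210 km.
At r₁ the circular-orbit speed is v₁ = √(μ/r₁) = 2.690 km/s.
On the transfer ellipse at r₁, vis-viva gives v_a = √[μ(2/r₁ − 1/a_t)] = 1.303 km/s.
First burn Δv₁ = |v_a − v₁| = 1.387 km/s.
Circular speed at r₂: v₂ = √(μ/r₂) = 7.379 km/s.
Transfer-orbit speed at r₂: v_p = √[μ(2/r₂ − 1/a_t)] = 9.805 km/s.
Second burn Δv₂ = |v₂ − v_p| = 2.426 km/s.
Δv = Δv₁ + Δv₂ = 1.387 + 2.426 = 3.813 km/s.

Δv = 3.81 km/s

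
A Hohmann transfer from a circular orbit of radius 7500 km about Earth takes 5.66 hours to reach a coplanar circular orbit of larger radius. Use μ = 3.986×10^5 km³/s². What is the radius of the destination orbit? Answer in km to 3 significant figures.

r₂ = 43700 km

Transfer time t = 5.66 hours = 20376 s, and t = π√(a_t³/μ).
So a_t = (μ t²/π²)^(1/3) = (3.986×10^5 × (20376)² / π²)^(1/3) = 25595 km.
Since a_t = (r₁ + r₂)/2, r₂ = 2a_t − r₁ = 2×25595 − 7500 = 43690 km.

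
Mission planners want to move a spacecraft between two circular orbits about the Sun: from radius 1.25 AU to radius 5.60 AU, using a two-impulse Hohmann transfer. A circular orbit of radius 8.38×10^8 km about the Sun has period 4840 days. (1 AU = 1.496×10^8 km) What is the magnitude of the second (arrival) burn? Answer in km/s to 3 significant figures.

Δv₂ = 4.99 km/s

From Kepler's third law T² = 4π²r³/μ at r = 8.38×10^8 km, T = 4840 days = 4840 × 86400 s = 4.18176×10^8 s: μ = 4π²r³/T² = 1.32854×10^11 km³/s².
In km: r₁ = 1.25 × 1.496×10^8 = 1.870×10^8 km; r₂ = 5.60 × 1.496×10^8 = 8.3776×10^8 km.
The Hohmann ellipse has a_t = (r₁ + r₂)/2 = 5.1238×10^8 km.
On the circular orbit at r = 8.3776×10^8 km, v_c = √(μ/r) = 12.593 km/s.
Transfer-orbit speed at the same r (vis-viva, a = a_t): v_t = √[μ(2/r − 1/a_t)] = 7.6077 km/s.
Δv₂ = |v_t − v_c| = |7.6077 − 12.593| = 4.985 km/s.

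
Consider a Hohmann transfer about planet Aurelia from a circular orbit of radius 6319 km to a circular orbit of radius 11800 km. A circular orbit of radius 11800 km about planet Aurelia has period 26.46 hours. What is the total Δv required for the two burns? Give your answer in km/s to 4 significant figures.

From Kepler's third law T² = 4π²r³/μ at r = 11800 km, T = 26.46 hours = 26.46 × 3600 s = 95256 s: μ = 4π²r³/T² = 7148.60 km³/s².
Transfer-ellipse semi-major axis a_t = (r₁ + r₂)/2 = (6319 + 11800)/2 = 9059.5 km.
Circular speed at r₁: v₁ = √(μ/r₁) = √(7148.60/6319) = 1.0636 km/s.
Transfer-orbit speed at r₁ (vis-viva equation): v_p = √[μ(2/r₁ − 1/a_t)] = 1.2139 km/s.
First burn Δv₁ = |v_p − v₁| = 0.1503 km/s.
Circular speed at r₂: v₂ = √(μ/r₂) = 0.7783 km/s.
Transfer-orbit speed at r₂: v_a = √[μ(2/r₂ − 1/a_t)] = 0.6500 km/s.
Second burn Δv₂ = |v₂ − v_a| = 0.1283 km/s.
Δv = Δv₁ + Δv₂ = 0.1503 + 0.1283 = 0.2786 km/s.

Δv = 0.2786 km/s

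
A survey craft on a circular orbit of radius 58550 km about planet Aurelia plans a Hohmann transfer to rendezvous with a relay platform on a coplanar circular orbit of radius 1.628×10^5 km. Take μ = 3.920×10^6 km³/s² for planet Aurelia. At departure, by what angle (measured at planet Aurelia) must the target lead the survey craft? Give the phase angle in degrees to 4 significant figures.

Semi-major axis of the transfer orbit: a_t = (58550 + 1.628×10^5)/2 = 1.10675×10^5 km.
Transfer time t = π√(a_t³/μ) = 58423 s.
The target's mean motion on its circular orbit is ω₂ = √(μ/r₂³) = 3.0141×10^-5 rad/s.
Angle swept by the target during transfer: ω₂·t = 1.7609 rad = 100.89°.
Arrival is 180° from departure on the ellipse, so φ = 180° − 100.89° = 79.11°.

φ = 79.11°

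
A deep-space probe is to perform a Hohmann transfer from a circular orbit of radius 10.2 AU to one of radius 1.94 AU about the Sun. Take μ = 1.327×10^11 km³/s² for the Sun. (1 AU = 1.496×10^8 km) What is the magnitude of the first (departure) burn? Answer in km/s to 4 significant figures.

Δv₁ = 4.053 km/s

In km: r₁ = 10.2 × 1.496×10^8 = 1.52592×10^9 km; r₂ = 1.94 × 1.496×10^8 = 2.90224×10^8 km.
Semi-major axis of the transfer orbit: a_t = (1.52592×10^9 + 2.90224×10^8)/2 = 9.08072×10^8 km.
On the circular orbit at r = 1.52592×10^9 km, v_c = √(μ/r) = 9.325 km/s.
Transfer-orbit speed at the same r (vis-viva, a = a_t): v_t = √[μ(2/r − 1/a_t)] = 5.272 km/s.
Δv₁ = |v_t − v_c| = |5.272 − 9.325| = 4.053 km/s.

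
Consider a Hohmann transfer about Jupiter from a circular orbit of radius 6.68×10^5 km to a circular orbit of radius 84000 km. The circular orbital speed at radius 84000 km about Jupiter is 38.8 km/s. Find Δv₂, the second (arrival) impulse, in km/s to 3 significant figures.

Δv₂ = 12.9 km/s

From the circular-orbit relation v² = μ/r at r = 84000 km: μ = v²r = (38.8)² × 84000 = 1.26457×10^8 km³/s².
The Hohmann ellipse has a_t = (r₁ + r₂)/2 = 3.760×10^5 km.
Circular speed at r = 84000 km: v_c = √(μ/r) = 38.80 km/s.
Vis-viva on the transfer ellipse at r = 84000 km gives v_t = √[μ(2/r − 1/a_t)] = 51.72 km/s.
Δv₂ = |v_t − v_c| = |51.72 − 38.80| = 12.92 km/s.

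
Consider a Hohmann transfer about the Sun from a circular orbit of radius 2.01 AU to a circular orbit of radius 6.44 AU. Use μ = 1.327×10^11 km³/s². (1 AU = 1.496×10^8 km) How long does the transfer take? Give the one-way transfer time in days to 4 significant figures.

t = 1586 days

In km: r₁ = 2.01 × 1.496×10^8 = 3.00696×10^8 km; r₂ = 6.44 × 1.496×10^8 = 9.63424×10^8 km.
Transfer-ellipse semi-major axis a_t = (r₁ + r₂)/2 = (3.00696×10^8 + 9.63424×10^8)/2 = 6.3206×10^8 km.
By Kepler's third law the transfer-orbit period is T = 2π√(a_t³/μ), so t = T/2 = 1.370×10^8 s.
Converting: 1.370×10^8 s ÷ 86400 s/day = 1586 days.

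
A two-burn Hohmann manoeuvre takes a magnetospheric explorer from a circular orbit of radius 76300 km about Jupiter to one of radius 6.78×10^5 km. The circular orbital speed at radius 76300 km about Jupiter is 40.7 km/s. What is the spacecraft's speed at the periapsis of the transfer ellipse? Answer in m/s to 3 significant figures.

v = 54600 m/s

From the circular-orbit relation v² = μ/r at r = 76300 km: μ = v²r = (40.7)² × 76300 = 1.26390×10^8 km³/s².
The Hohmann ellipse has a_t = (r₁ + r₂)/2 = 3.7715×10^5 km.
At periapsis, r = 76300 km.
Applying v² = μ(2/r − 1/a_t): v = 54.57 km/s.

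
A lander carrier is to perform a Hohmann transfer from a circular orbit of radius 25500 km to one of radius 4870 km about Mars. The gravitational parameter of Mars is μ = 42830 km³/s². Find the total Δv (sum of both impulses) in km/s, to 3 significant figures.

Transfer-ellipse semi-major axis a_t = (r₁ + r₂)/2 = (25500 + 4870)/2 = 15185 km.
At r₁ the circular-orbit speed is v₁ = √(μ/r₁) = 1.295997 km/s.
On the transfer ellipse at r₁, vis-viva equation gives v_a = √[μ(2/r₁ − 1/a_t)] = 0.7339408 km/s.
First burn Δv₁ = |v_a − v₁| = 0.562056 km/s.
Circular speed at r₂: v₂ = √(μ/r₂) = 2.965579 km/s.
Transfer-orbit speed at r₂: v_p = √[μ(2/r₂ − 1/a_t)] = 3.843016 km/s.
Second burn Δv₂ = |v₂ − v_p| = 0.877437 km/s.
Δv = Δv₁ + Δv₂ = 0.562056 + 0.877437 = 1.439 km/s.

Δv = 1.44 km/s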